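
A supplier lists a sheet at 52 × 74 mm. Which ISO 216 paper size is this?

Aspect ratio 74/52 ≈ 1.423 — close to the ISO √2 ≈ 1.414.
In the A-series (A0 area = 1 m²): A8 = 52 × 74 mm.

A8 (52 × 74 mm)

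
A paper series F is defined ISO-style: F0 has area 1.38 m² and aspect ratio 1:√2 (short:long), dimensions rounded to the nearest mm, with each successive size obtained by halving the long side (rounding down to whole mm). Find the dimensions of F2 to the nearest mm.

Let F0's short side be w mm. w · w√2 = 1.38 m² = 1,380,000 mm², so w ≈ 987.8 mm and w√2 ≈ 1397.0 mm → F0 = 988 × 1397 mm.
F1: ⌊1397/2⌋ × 988 = 698 × 988 mm
F2: ⌊988/2⌋ × 698 = 494 × 698 mm

494 × 698 mm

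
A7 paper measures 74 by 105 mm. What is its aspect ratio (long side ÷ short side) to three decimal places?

1.419

105 / 74 = 1.419
ISO 216 targets √2 ≈ 1.414; the +0.005 deviation is from mm rounding.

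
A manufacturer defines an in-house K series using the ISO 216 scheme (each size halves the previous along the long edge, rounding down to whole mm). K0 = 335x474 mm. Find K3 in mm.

K1: ⌊474/2⌋ × 335 = 237 × 335 mm
K2: ⌊335/2⌋ × 237 = 167 × 237 mm
K3: ⌊237/2⌋ × 167 = 118 × 167 mm

118 × 167 mm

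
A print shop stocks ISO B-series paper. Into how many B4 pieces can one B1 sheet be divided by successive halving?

Each ISO step halves the sheet: 1 × B1 → 2 × B2 → 4 × B3 → 8 × B4
From B1 to B4 is 3 halving steps: 2^3 = 8.

8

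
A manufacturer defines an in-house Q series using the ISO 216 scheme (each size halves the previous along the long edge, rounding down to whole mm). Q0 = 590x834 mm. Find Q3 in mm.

Q1: ⌊834/2⌋ × 590 = 417 × 590 mm
Q2: ⌊590/2⌋ × 417 = 295 × 417 mm
Q3: ⌊417/2⌋ × 295 = 208 × 295 mm

208 × 295 mm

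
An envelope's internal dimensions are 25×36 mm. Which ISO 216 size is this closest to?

Aspect ratio 36/25 ≈ 1.440 (ISO target is √2 ≈ 1.414).
In the A-series (A0 area = 1 m²): A10 = 26 × 37 mm.
Off by 2 mm total — nearest standard size.

A10 (26 × 37 mm)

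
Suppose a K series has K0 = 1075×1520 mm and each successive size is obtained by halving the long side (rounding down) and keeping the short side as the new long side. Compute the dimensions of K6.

134 × 190 mm

K1: ⌊1520/2⌋ × 1075 = 760 × 1075 mm
K2: ⌊1075/2⌋ × 760 = 537 × 760 mm
K3: ⌊760/2⌋ × 537 = 380 × 537 mm
K4: ⌊537/2⌋ × 380 = 268 × 380 mm
K5: ⌊380/2⌋ × 268 = 190 × 268 mm
K6: ⌊268/2⌋ × 190 = 134 × 190 mm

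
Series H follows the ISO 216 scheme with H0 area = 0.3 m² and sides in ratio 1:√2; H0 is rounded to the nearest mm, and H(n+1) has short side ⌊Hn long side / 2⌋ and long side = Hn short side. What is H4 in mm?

Let H0's short side be w mm. w · w√2 = 0.3 m² = 300,000 mm², so w ≈ 460.6 mm and w√2 ≈ 651.4 mm → H0 = 461 × 651 mm.
H1: ⌊651/2⌋ × 461 = 325 × 461 mm
H2: ⌊461/2⌋ × 325 = 230 × 325 mm
H3: ⌊325/2⌋ × 230 = 162 × 230 mm
H4: ⌊230/2⌋ × 162 = 115 × 162 mm

115 × 162 mm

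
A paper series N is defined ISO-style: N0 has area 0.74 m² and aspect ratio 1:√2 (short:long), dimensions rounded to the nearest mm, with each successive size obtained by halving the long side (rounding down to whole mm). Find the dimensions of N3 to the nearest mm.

255 × 361 mm

Let N0's short side be w mm. w · w√2 = 0.74 m² = 740,000 mm², so w ≈ 723.4 mm and w√2 ≈ 1023.0 mm → N0 = 723 × 1023 mm.
N1: ⌊1023/2⌋ × 723 = 511 × 723 mm
N2: ⌊723/2⌋ × 511 = 361 × 511 mm
N3: ⌊511/2⌋ × 361 = 255 × 361 mm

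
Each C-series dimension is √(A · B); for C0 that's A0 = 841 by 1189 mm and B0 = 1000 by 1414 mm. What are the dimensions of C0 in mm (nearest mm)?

Short: √(841 · 1000) = √841000 ≈ 917.1 mm.
Long: √(1189 · 1414) = √1681246 ≈ 1296.6 mm.

917 × 1297 mm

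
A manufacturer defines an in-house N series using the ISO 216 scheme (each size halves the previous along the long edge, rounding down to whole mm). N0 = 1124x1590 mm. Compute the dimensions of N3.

397 × 562 mm

N1: ⌊1590/2⌋ × 1124 = 795 × 1124 mm
N2: ⌊1124/2⌋ × 795 = 562 × 795 mm
N3: ⌊795/2⌋ × 562 = 397 × 562 mm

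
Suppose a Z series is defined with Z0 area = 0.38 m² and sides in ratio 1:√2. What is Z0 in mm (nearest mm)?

Let the short side be w mm. Then w · w√2 = 0.38 m² = 380,000 mm².
w² = 380,000/√2, so w ≈ 518.4 mm; long side = w√2 ≈ 733.1 mm.

518 × 733 mm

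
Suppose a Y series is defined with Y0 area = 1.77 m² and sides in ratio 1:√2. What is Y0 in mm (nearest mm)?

1119 × 1582 mm

Let the short side be w mm. Then w · w√2 = 1.77 m² = 1,770,000 mm².
w² = 1,770,000/√2, so w ≈ 1118.7 mm; long side = w√2 ≈ 1582.1 mm.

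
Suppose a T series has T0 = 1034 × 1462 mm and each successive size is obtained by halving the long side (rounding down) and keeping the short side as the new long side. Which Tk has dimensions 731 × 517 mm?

T0: 1034 × 1462 mm
T1: 731 × 1034 mm
T2: 517 × 731 mm
T3: 365 × 517 mm
→ matches T2.

T2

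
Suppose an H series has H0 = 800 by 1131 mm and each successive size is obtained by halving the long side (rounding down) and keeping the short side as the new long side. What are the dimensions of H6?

100 × 141 mm

H1: ⌊1131/2⌋ × 800 = 565 × 800 mm
H2: ⌊800/2⌋ × 565 = 400 × 565 mm
H3: ⌊565/2⌋ × 400 = 282 × 400 mm
H4: ⌊400/2⌋ × 282 = 200 × 282 mm
H5: ⌊282/2⌋ × 200 = 141 × 200 mm
H6: ⌊200/2⌋ × 141 = 100 × 141 mm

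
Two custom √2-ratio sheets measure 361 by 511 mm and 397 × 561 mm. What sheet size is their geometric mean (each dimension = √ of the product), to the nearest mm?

Short side: √(361 · 397) = √143317 ≈ 378.6 → 379 mm
Long side: √(511 · 561) = √286671 ≈ 535.4 → 535 mm

379 × 535 mm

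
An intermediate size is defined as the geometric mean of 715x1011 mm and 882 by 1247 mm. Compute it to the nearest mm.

Short side: √(715 · 882) = √630630 ≈ 794.1 → 794 mm
Long side: √(1011 · 1247) = √1260717 ≈ 1122.8 → 1123 mm

794 × 1123 mm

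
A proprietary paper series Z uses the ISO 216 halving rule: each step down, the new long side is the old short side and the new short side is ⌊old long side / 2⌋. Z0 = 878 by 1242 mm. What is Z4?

219 × 310 mm

Z1: ⌊1242/2⌋ × 878 = 621 × 878 mm
Z2: ⌊878/2⌋ × 621 = 439 × 621 mm
Z3: ⌊621/2⌋ × 439 = 310 × 439 mm
Z4: ⌊439/2⌋ × 310 = 219 × 310 mm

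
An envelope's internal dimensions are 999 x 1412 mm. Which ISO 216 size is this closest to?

B0 (1000 × 1414 mm)

Aspect ratio 1412/999 ≈ 1.413 — close to the ISO √2 ≈ 1.414.
In the B-series (B0 = 1000 × 1414 mm): B0 = 1000 × 1414 mm.
Off by 3 mm total — nearest standard size.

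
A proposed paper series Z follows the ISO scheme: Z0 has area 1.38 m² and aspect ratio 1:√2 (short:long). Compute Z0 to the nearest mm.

Let the short side be w mm. Then w · w√2 = 1.38 m² = 1,380,000 mm².
w² = 1,380,000/√2, so w ≈ 987.8 mm; long side = w√2 ≈ 1397.0 mm.

988 × 1397 mm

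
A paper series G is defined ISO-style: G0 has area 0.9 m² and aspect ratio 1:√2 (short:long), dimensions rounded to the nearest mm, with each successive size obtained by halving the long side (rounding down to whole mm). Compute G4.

Let G0's short side be w mm. w · w√2 = 0.9 m² = 900,000 mm², so w ≈ 797.7 mm and w√2 ≈ 1128.2 mm → G0 = 798 × 1128 mm.
G1: ⌊1128/2⌋ × 798 = 564 × 798 mm
G2: ⌊798/2⌋ × 564 = 399 × 564 mm
G3: ⌊564/2⌋ × 399 = 282 × 399 mm
G4: ⌊399/2⌋ × 282 = 199 × 282 mm

199 × 282 mm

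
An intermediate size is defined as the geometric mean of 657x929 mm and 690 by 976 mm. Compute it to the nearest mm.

673 × 952 mm

Short side: √(657 · 690) = √453330 ≈ 673.3 → 673 mm
Long side: √(929 · 976) = √906704 ≈ 952.2 → 952 mm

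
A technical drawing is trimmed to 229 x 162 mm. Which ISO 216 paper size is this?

C5 (162 × 229 mm)

Aspect ratio 229/162 ≈ 1.414 — close to the ISO √2 ≈ 1.414.
In the C-series (envelope sizes, between A and B): C5 = 162 × 229 mm.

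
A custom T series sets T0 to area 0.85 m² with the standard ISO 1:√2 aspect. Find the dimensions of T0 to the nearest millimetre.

Let the short side be w mm. Then w · w√2 = 0.85 m² = 850,000 mm².
w² = 850,000/√2, so w ≈ 775.3 mm; long side = w√2 ≈ 1096.4 mm.

775 × 1096 mm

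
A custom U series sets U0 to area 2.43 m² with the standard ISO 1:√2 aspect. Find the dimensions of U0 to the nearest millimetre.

Let the short side be w mm. Then w · w√2 = 2.43 m² = 2,430,000 mm².
w² = 2,430,000/√2, so w ≈ 1310.8 mm; long side = w√2 ≈ 1853.8 mm.

1311 × 1854 mm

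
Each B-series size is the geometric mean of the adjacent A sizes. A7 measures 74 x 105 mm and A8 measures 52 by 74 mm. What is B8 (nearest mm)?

Short side: √(74 · 52) = √3848 ≈ 62.0 → 62 mm
Long side: √(105 · 74) = √7770 ≈ 88.1 → 88 mm

62 × 88 mm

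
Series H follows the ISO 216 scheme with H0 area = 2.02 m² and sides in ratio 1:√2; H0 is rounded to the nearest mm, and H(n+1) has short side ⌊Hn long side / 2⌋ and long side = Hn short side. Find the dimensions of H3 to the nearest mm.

422 × 597 mm

Let H0's short side be w mm. w · w√2 = 2.02 m² = 2,020,000 mm², so w ≈ 1195.1 mm and w√2 ≈ 1690.2 mm → H0 = 1195 × 1690 mm.
H1: ⌊1690/2⌋ × 1195 = 845 × 1195 mm
H2: ⌊1195/2⌋ × 845 = 597 × 845 mm
H3: ⌊845/2⌋ × 597 = 422 × 597 mm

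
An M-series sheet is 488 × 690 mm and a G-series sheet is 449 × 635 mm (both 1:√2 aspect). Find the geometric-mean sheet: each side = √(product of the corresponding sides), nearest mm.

468 × 662 mm

Short side: √(488 · 449) = √219112 ≈ 468.1 → 468 mm
Long side: √(690 · 635) = √438150 ≈ 661.9 → 662 mm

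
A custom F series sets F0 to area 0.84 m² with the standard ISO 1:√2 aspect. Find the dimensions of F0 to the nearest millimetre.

Let the short side be w mm. Then w · w√2 = 0.84 m² = 840,000 mm².
w² = 840,000/√2, so w ≈ 770.7 mm; long side = w√2 ≈ 1089.9 mm.

771 × 1090 mm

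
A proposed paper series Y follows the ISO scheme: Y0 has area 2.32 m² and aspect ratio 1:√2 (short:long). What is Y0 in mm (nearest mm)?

Let the short side be w mm. Then w · w√2 = 2.32 m² = 2,320,000 mm².
w² = 2,320,000/√2, so w ≈ 1280.8 mm; long side = w√2 ≈ 1811.3 mm.

1281 × 1811 mm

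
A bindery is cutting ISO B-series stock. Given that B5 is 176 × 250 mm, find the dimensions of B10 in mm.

31 × 44 mm

B6: ⌊250/2⌋ × 176 = 125 × 176 mm
B7: ⌊176/2⌋ × 125 = 88 × 125 mm
B8: ⌊125/2⌋ × 88 = 62 × 88 mm
B9: ⌊88/2⌋ × 62 = 44 × 62 mm
B10: ⌊62/2⌋ × 44 = 31 × 44 mm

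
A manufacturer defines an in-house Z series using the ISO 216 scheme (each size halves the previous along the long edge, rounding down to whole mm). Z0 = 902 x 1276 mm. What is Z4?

Z1: ⌊1276/2⌋ × 902 = 638 × 902 mm
Z2: ⌊902/2⌋ × 638 = 451 × 638 mm
Z3: ⌊638/2⌋ × 451 = 319 × 451 mm
Z4: ⌊451/2⌋ × 319 = 225 × 319 mm

225 × 319 mm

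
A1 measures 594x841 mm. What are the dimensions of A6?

105 × 148 mm

A2: ⌊841/2⌋ × 594 = 420 × 594 mm
A3: ⌊594/2⌋ × 420 = 297 × 420 mm
A4: ⌊420/2⌋ × 297 = 210 × 297 mm
A5: ⌊297/2⌋ × 210 = 148 × 210 mm
A6: ⌊210/2⌋ × 148 = 105 × 148 mm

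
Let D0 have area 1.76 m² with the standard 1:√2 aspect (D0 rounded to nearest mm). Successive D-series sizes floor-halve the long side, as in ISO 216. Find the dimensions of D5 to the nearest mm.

197 × 279 mm

Let D0's short side be w mm. w · w√2 = 1.76 m² = 1,760,000 mm², so w ≈ 1115.6 mm and w√2 ≈ 1577.7 mm → D0 = 1116 × 1578 mm.
D1: ⌊1578/2⌋ × 1116 = 789 × 1116 mm
D2: ⌊1116/2⌋ × 789 = 558 × 789 mm
D3: ⌊789/2⌋ × 558 = 394 × 558 mm
D4: ⌊558/2⌋ × 394 = 279 × 394 mm
D5: ⌊394/2⌋ × 279 = 197 × 279 mm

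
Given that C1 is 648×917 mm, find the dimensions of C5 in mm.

C2: ⌊917/2⌋ × 648 = 458 × 648 mm
C3: ⌊648/2⌋ × 458 = 324 × 458 mm
C4: ⌊458/2⌋ × 324 = 229 × 324 mm
C5: ⌊324/2⌋ × 229 = 162 × 229 mm

162 × 229 mm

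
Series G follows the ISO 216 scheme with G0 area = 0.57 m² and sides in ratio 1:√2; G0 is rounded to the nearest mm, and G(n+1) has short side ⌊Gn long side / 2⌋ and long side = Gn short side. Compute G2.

Let G0's short side be w mm. w · w√2 = 0.57 m² = 570,000 mm², so w ≈ 634.9 mm and w√2 ≈ 897.8 mm → G0 = 635 × 898 mm.
G1: ⌊898/2⌋ × 635 = 449 × 635 mm
G2: ⌊635/2⌋ × 449 = 317 × 449 mm

317 × 449 mm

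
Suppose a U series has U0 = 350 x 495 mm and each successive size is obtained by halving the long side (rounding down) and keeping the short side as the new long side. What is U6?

U1 = 247 × 350 mm (from U0 by 1 halving).
U2: ⌊350/2⌋ × 247 = 175 × 247 mm
U3: ⌊247/2⌋ × 175 = 123 × 175 mm
U4: ⌊175/2⌋ × 123 = 87 × 123 mm
U5: ⌊123/2⌋ × 87 = 61 × 87 mm
U6: ⌊87/2⌋ × 61 = 43 × 61 mm

43 × 61 mm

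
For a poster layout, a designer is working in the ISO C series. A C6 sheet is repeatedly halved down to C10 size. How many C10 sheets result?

C6 = 114 × 162 mm; C10 = 28 × 40 mm.
Each halving step doubles the count; 4 steps from C6 to C10.
2^4 = 16.

16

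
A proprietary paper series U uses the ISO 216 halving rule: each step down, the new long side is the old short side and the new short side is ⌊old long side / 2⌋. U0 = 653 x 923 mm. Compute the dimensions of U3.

U1: ⌊923/2⌋ × 653 = 461 × 653 mm
U2: ⌊653/2⌋ × 461 = 326 × 461 mm
U3: ⌊461/2⌋ × 326 = 230 × 326 mm

230 × 326 mm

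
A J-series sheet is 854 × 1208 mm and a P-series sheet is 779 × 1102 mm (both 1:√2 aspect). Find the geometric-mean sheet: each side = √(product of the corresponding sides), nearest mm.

816 × 1154 mm

Short side: √(854 · 779) = √665266 ≈ 815.6 → 816 mm
Long side: √(1208 · 1102) = √1331216 ≈ 1153.8 → 1154 mm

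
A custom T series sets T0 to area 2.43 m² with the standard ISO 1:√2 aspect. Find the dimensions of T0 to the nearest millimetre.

Let the short side be w mm. Then w · w√2 = 2.43 m² = 2,430,000 mm².
w² = 2,430,000/√2, so w ≈ 1310.8 mm; long side = w√2 ≈ 1853.8 mm.

1311 × 1854 mm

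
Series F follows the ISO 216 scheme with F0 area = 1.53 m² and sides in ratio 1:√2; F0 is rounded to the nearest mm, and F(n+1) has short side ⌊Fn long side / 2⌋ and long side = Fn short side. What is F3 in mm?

367 × 520 mm

Let F0's short side be w mm. w · w√2 = 1.53 m² = 1,530,000 mm², so w ≈ 1040.1 mm and w√2 ≈ 1471.0 mm → F0 = 1040 × 1471 mm.
F1: ⌊1471/2⌋ × 1040 = 735 × 1040 mm
F2: ⌊1040/2⌋ × 735 = 520 × 735 mm
F3: ⌊735/2⌋ × 520 = 367 × 520 mm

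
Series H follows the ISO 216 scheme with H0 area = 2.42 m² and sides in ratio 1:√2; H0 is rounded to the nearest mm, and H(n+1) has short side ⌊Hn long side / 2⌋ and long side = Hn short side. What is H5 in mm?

Let H0's short side be w mm. w · w√2 = 2.42 m² = 2,420,000 mm², so w ≈ 1308.1 mm and w√2 ≈ 1850.0 mm → H0 = 1308 × 1850 mm.
H1: ⌊1850/2⌋ × 1308 = 925 × 1308 mm
H2: ⌊1308/2⌋ × 925 = 654 × 925 mm
H3: ⌊925/2⌋ × 654 = 462 × 654 mm
H4: ⌊654/2⌋ × 462 = 327 × 462 mm
H5: ⌊462/2⌋ × 327 = 231 × 327 mm

231 × 327 mm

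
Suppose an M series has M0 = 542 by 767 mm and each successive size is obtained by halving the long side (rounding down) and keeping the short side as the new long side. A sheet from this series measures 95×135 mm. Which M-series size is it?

M5

M0: 542 × 767 mm
M1: 383 × 542 mm
M2: 271 × 383 mm
M3: 191 × 271 mm
M4: 135 × 191 mm
M5: 95 × 135 mm
M6: 67 × 95 mm
→ matches M5.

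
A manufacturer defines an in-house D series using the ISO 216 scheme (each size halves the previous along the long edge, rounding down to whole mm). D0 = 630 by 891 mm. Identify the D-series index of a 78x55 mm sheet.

D0: 630 × 891 mm
D1: 445 × 630 mm
D2: 315 × 445 mm
D3: 222 × 315 mm
D4: 157 × 222 mm
D5: 111 × 157 mm
D6: 78 × 111 mm
D7: 55 × 78 mm
D8: 39 × 55 mm
→ matches D7.

D7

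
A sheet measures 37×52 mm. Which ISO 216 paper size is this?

A9 (37 × 52 mm)

Aspect ratio 52/37 ≈ 1.405 — close to the ISO √2 ≈ 1.414.
In the A-series (A0 area = 1 m²): A9 = 37 × 52 mm.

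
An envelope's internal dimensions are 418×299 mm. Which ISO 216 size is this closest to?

Aspect ratio 418/299 ≈ 1.398 (ISO target is √2 ≈ 1.414).
In the A-series (A0 area = 1 m²): A3 = 297 × 420 mm.
Off by 4 mm total — nearest standard size.

A3 (297 × 420 mm)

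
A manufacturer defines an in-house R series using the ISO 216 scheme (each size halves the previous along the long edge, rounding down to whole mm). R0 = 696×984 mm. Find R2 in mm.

R1: ⌊984/2⌋ × 696 = 492 × 696 mm
R2: ⌊696/2⌋ × 492 = 348 × 492 mm

348 × 492 mm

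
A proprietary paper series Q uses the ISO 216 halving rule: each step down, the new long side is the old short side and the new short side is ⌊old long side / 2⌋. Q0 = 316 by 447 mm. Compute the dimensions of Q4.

79 × 111 mm

Q1: ⌊447/2⌋ × 316 = 223 × 316 mm
Q2: ⌊316/2⌋ × 223 = 158 × 223 mm
Q3: ⌊223/2⌋ × 158 = 111 × 158 mm
Q4: ⌊158/2⌋ × 111 = 79 × 111 mm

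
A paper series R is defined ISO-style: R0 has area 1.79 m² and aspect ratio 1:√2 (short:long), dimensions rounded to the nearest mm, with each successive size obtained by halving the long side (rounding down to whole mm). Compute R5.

198 × 281 mm

Let R0's short side be w mm. w · w√2 = 1.79 m² = 1,790,000 mm², so w ≈ 1125.0 mm and w√2 ≈ 1591.1 mm → R0 = 1125 × 1591 mm.
R1: ⌊1591/2⌋ × 1125 = 795 × 1125 mm
R2: ⌊1125/2⌋ × 795 = 562 × 795 mm
R3: ⌊795/2⌋ × 562 = 397 × 562 mm
R4: ⌊562/2⌋ × 397 = 281 × 397 mm
R5: ⌊397/2⌋ × 281 = 198 × 281 mm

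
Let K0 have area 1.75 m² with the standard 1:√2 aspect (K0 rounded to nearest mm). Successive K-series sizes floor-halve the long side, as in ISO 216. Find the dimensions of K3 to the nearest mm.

393 × 556 mm

Let K0's short side be w mm. w · w√2 = 1.75 m² = 1,750,000 mm², so w ≈ 1112.4 mm and w√2 ≈ 1573.2 mm → K0 = 1112 × 1573 mm.
K1: ⌊1573/2⌋ × 1112 = 786 × 1112 mm
K2: ⌊1112/2⌋ × 786 = 556 × 786 mm
K3: ⌊786/2⌋ × 556 = 393 × 556 mm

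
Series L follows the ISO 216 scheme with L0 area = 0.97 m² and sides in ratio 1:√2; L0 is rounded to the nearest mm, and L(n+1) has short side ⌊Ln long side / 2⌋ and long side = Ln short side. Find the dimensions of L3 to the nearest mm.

292 × 414 mm

Let L0's short side be w mm. w · w√2 = 0.97 m² = 970,000 mm², so w ≈ 828.2 mm and w√2 ≈ 1171.2 mm → L0 = 828 × 1171 mm.
L1: ⌊1171/2⌋ × 828 = 585 × 828 mm
L2: ⌊828/2⌋ × 585 = 414 × 585 mm
L3: ⌊585/2⌋ × 414 = 292 × 414 mm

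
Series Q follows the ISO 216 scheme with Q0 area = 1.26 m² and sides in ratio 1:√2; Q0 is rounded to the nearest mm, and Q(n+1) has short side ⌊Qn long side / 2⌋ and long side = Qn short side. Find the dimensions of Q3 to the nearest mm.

Let Q0's short side be w mm. w · w√2 = 1.26 m² = 1,260,000 mm², so w ≈ 943.9 mm and w√2 ≈ 1334.9 mm → Q0 = 944 × 1335 mm.
Q1: ⌊1335/2⌋ × 944 = 667 × 944 mm
Q2: ⌊944/2⌋ × 667 = 472 × 667 mm
Q3: ⌊667/2⌋ × 472 = 333 × 472 mm

333 × 472 mm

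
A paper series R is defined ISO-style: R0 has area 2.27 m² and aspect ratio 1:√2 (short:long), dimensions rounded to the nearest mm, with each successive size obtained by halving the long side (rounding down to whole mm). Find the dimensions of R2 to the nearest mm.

Let R0's short side be w mm. w · w√2 = 2.27 m² = 2,270,000 mm², so w ≈ 1266.9 mm and w√2 ≈ 1791.7 mm → R0 = 1267 × 1792 mm.
R1: ⌊1792/2⌋ × 1267 = 896 × 1267 mm
R2: ⌊1267/2⌋ × 896 = 633 × 896 mm

633 × 896 mm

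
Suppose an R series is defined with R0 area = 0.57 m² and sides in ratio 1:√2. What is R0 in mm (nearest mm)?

Let the short side be w mm. Then w · w√2 = 0.57 m² = 570,000 mm².
w² = 570,000/√2, so w ≈ 634.9 mm; long side = w√2 ≈ 897.8 mm.

635 × 898 mm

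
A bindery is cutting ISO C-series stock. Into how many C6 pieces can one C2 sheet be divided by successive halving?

16

Each ISO step halves the sheet: 1 × C2 → 2 × C3 → 4 × C4 → 8 × C5 → …
From C2 to C6 is 4 halving steps: 2^4 = 16.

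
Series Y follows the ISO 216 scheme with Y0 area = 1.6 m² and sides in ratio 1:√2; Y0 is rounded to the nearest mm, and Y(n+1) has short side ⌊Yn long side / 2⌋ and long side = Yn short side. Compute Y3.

Let Y0's short side be w mm. w · w√2 = 1.6 m² = 1,600,000 mm², so w ≈ 1063.7 mm and w√2 ≈ 1504.2 mm → Y0 = 1064 × 1504 mm.
Y1: ⌊1504/2⌋ × 1064 = 752 × 1064 mm
Y2: ⌊1064/2⌋ × 752 = 532 × 752 mm
Y3: ⌊752/2⌋ × 532 = 376 × 532 mm

376 × 532 mm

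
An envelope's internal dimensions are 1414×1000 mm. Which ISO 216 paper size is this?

B0 (1000 × 1414 mm)

Aspect ratio 1414/1000 ≈ 1.414 — close to the ISO √2 ≈ 1.414.
In the B-series (B0 = 1000 × 1414 mm): B0 = 1000 × 1414 mm.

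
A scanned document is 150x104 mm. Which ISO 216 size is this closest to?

Aspect ratio 150/104 ≈ 1.442 (ISO target is √2 ≈ 1.414).
In the A-series (A0 area = 1 m²): A6 = 105 × 148 mm.
Off by 3 mm total — nearest standard size.

A6 (105 × 148 mm)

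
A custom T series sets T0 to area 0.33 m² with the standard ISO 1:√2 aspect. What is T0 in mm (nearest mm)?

483 × 683 mm

Let the short side be w mm. Then w · w√2 = 0.33 m² = 330,000 mm².
w² = 330,000/√2, so w ≈ 483.1 mm; long side = w√2 ≈ 683.1 mm.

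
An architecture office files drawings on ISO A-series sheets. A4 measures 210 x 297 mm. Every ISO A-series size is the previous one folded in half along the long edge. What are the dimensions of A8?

A5: ⌊297/2⌋ × 210 = 148 × 210 mm
A6: ⌊210/2⌋ × 148 = 105 × 148 mm
A7: ⌊148/2⌋ × 105 = 74 × 105 mm
A8: ⌊105/2⌋ × 74 = 52 × 74 mm

52 × 74 mm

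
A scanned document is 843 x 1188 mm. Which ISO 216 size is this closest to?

A0 (841 × 1189 mm)

Aspect ratio 1188/843 ≈ 1.409 — close to the ISO √2 ≈ 1.414.
In the A-series (A0 area = 1 m²): A0 = 841 × 1189 mm.
Off by 3 mm total — nearest standard size.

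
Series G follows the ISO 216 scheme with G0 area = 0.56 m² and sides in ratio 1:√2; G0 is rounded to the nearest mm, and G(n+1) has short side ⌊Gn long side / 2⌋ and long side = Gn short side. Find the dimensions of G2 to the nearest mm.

Let G0's short side be w mm. w · w√2 = 0.56 m² = 560,000 mm², so w ≈ 629.3 mm and w√2 ≈ 889.9 mm → G0 = 629 × 890 mm.
G1: ⌊890/2⌋ × 629 = 445 × 629 mm
G2: ⌊629/2⌋ × 445 = 314 × 445 mm

314 × 445 mm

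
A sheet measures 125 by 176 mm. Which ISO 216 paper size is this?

Aspect ratio 176/125 ≈ 1.408 — close to the ISO √2 ≈ 1.414.
In the B-series (B0 = 1000 × 1414 mm): B6 = 125 × 176 mm.

B6 (125 × 176 mm)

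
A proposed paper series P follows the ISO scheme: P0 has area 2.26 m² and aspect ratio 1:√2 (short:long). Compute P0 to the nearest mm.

Let the short side be w mm. Then w · w√2 = 2.26 m² = 2,260,000 mm².
w² = 2,260,000/√2, so w ≈ 1264.1 mm; long side = w√2 ≈ 1787.8 mm.

1264 × 1788 mm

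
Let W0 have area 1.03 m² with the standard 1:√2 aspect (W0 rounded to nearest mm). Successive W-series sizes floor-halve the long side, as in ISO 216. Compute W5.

150 × 213 mm

Let W0's short side be w mm. w · w√2 = 1.03 m² = 1,030,000 mm², so w ≈ 853.4 mm and w√2 ≈ 1206.9 mm → W0 = 853 × 1207 mm.
W1: ⌊1207/2⌋ × 853 = 603 × 853 mm
W2: ⌊853/2⌋ × 603 = 426 × 603 mm
W3: ⌊603/2⌋ × 426 = 301 × 426 mm
W4: ⌊426/2⌋ × 301 = 213 × 301 mm
W5: ⌊301/2⌋ × 213 = 150 × 213 mm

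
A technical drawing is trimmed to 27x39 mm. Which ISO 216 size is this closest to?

Aspect ratio 39/27 ≈ 1.444 (ISO target is √2 ≈ 1.414).
In the C-series (envelope sizes, between A and B): C10 = 28 × 40 mm.
Off by 2 mm total — nearest standard size.

C10 (28 × 40 mm)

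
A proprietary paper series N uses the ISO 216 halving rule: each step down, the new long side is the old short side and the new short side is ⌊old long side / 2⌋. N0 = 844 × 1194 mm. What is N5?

N1: ⌊1194/2⌋ × 844 = 597 × 844 mm
N2: ⌊844/2⌋ × 597 = 422 × 597 mm
N3: ⌊597/2⌋ × 422 = 298 × 422 mm
N4: ⌊422/2⌋ × 298 = 211 × 298 mm
N5: ⌊298/2⌋ × 211 = 149 × 211 mm

149 × 211 mm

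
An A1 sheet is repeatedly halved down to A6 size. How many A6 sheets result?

32

Each ISO step halves the sheet: 1 × A1 → 2 × A2 → 4 × A3 → 8 × A4 → …
From A1 to A6 is 5 halving steps: 2^5 = 32.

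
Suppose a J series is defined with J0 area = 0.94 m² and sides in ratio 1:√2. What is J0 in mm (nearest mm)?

815 × 1153 mm

Let the short side be w mm. Then w · w√2 = 0.94 m² = 940,000 mm².
w² = 940,000/√2, so w ≈ 815.3 mm; long side = w√2 ≈ 1153.0 mm.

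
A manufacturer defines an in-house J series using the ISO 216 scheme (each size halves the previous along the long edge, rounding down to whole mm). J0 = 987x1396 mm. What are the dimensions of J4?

246 × 349 mm

J1: ⌊1396/2⌋ × 987 = 698 × 987 mm
J2: ⌊987/2⌋ × 698 = 493 × 698 mm
J3: ⌊698/2⌋ × 493 = 349 × 493 mm
J4: ⌊493/2⌋ × 349 = 246 × 349 mm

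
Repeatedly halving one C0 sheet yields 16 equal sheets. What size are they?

C4

16 = 2^4, so 4 halving steps.
C0 → C1 → … → C4 after 4 steps.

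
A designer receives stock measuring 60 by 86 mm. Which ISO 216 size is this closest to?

B8 (62 × 88 mm)

Aspect ratio 86/60 ≈ 1.433 (ISO target is √2 ≈ 1.414).
In the B-series (B0 = 1000 × 1414 mm): B8 = 62 × 88 mm.
Off by 4 mm total — nearest standard size.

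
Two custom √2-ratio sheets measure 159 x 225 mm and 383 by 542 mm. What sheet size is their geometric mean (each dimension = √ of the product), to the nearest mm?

247 × 349 mm

Short side: √(159 · 383) = √60897 ≈ 246.8 → 247 mm
Long side: √(225 · 542) = √121950 ≈ 349.2 → 349 mm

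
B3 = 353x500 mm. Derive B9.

B4: ⌊500/2⌋ × 353 = 250 × 353 mm
B5: ⌊353/2⌋ × 250 = 176 × 250 mm
B6: ⌊250/2⌋ × 176 = 125 × 176 mm
B7: ⌊176/2⌋ × 125 = 88 × 125 mm
B8: ⌊125/2⌋ × 88 = 62 × 88 mm
B9: ⌊88/2⌋ × 62 = 44 × 62 mm

44 × 62 mm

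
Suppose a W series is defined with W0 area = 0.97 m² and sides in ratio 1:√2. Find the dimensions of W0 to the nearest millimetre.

Let the short side be w mm. Then w · w√2 = 0.97 m² = 970,000 mm².
w² = 970,000/√2, so w ≈ 828.2 mm; long side = w√2 ≈ 1171.2 mm.

828 × 1171 mm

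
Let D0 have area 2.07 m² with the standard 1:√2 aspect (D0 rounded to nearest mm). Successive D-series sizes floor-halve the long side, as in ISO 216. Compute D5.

213 × 302 mm

Let D0's short side be w mm. w · w√2 = 2.07 m² = 2,070,000 mm², so w ≈ 1209.8 mm and w√2 ≈ 1711.0 mm → D0 = 1210 × 1711 mm.
D1: ⌊1711/2⌋ × 1210 = 855 × 1210 mm
D2: ⌊1210/2⌋ × 855 = 605 × 855 mm
D3: ⌊855/2⌋ × 605 = 427 × 605 mm
D4: ⌊605/2⌋ × 427 = 302 × 427 mm
D5: ⌊427/2⌋ × 302 = 213 × 302 mm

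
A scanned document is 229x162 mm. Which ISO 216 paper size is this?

Aspect ratio 229/162 ≈ 1.414 — close to the ISO √2 ≈ 1.414.
In the C-series (envelope sizes, between A and B): C5 = 162 × 229 mm.

C5 (162 × 229 mm)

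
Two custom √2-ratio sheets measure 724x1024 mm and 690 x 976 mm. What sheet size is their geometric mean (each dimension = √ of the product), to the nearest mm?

Short side: √(724 · 690) = √499560 ≈ 706.8 → 707 mm
Long side: √(1024 · 976) = √999424 ≈ 999.7 → 1000 mm

707 × 1000 mm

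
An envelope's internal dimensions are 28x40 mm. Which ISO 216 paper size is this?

Aspect ratio 40/28 ≈ 1.429 — close to the ISO √2 ≈ 1.414.
In the C-series (envelope sizes, between A and B): C10 = 28 × 40 mm.

C10 (28 × 40 mm)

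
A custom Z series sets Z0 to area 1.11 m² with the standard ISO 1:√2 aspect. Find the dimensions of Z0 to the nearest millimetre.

886 × 1253 mm

Let the short side be w mm. Then w · w√2 = 1.11 m² = 1,110,000 mm².
w² = 1,110,000/√2, so w ≈ 885.9 mm; long side = w√2 ≈ 1252.9 mm.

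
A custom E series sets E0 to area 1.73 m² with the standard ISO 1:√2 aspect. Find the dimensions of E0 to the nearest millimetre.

1106 × 1564 mm

Let the short side be w mm. Then w · w√2 = 1.73 m² = 1,730,000 mm².
w² = 1,730,000/√2, so w ≈ 1106.0 mm; long side = w√2 ≈ 1564.2 mm.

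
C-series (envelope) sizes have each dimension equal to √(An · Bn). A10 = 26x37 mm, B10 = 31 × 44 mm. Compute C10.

Short side: √(26 · 31) = √806 ≈ 28.4 → 28 mm
Long side: √(37 · 44) = √1628 ≈ 40.3 → 40 mm

28 × 40 mm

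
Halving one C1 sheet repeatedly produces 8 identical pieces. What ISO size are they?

8 = 2^3, so 3 halving steps.
C1 → C2 → … → C4 after 3 steps.

C4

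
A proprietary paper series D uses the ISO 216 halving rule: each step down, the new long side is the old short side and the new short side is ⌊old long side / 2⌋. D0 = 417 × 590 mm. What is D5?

D1: ⌊590/2⌋ × 417 = 295 × 417 mm
D2: ⌊417/2⌋ × 295 = 208 × 295 mm
D3: ⌊295/2⌋ × 208 = 147 × 208 mm
D4: ⌊208/2⌋ × 147 = 104 × 147 mm
D5: ⌊147/2⌋ × 104 = 73 × 104 mm

73 × 104 mm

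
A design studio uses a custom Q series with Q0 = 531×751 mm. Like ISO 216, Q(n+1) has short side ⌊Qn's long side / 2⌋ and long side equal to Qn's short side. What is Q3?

187 × 265 mm

Q1: ⌊751/2⌋ × 531 = 375 × 531 mm
Q2: ⌊531/2⌋ × 375 = 265 × 375 mm
Q3: ⌊375/2⌋ × 265 = 187 × 265 mm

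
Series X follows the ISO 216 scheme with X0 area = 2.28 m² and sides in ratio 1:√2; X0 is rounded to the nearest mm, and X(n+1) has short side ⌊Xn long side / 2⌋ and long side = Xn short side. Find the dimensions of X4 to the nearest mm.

Let X0's short side be w mm. w · w√2 = 2.28 m² = 2,280,000 mm², so w ≈ 1269.7 mm and w√2 ≈ 1795.7 mm → X0 = 1270 × 1796 mm.
X1: ⌊1796/2⌋ × 1270 = 898 × 1270 mm
X2: ⌊1270/2⌋ × 898 = 635 × 898 mm
X3: ⌊898/2⌋ × 635 = 449 × 635 mm
X4: ⌊635/2⌋ × 449 = 317 × 449 mm

317 × 449 mm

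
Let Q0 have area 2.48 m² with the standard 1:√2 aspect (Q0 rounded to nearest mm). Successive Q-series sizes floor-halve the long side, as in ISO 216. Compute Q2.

Let Q0's short side be w mm. w · w√2 = 2.48 m² = 2,480,000 mm², so w ≈ 1324.2 mm and w√2 ≈ 1872.8 mm → Q0 = 1324 × 1873 mm.
Q1: ⌊1873/2⌋ × 1324 = 936 × 1324 mm
Q2: ⌊1324/2⌋ × 936 = 662 × 936 mm

662 × 936 mm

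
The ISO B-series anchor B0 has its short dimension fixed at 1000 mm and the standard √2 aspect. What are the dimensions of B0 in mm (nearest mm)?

1000 × 1414 mm

Short side = 1000 mm; long side = 1000√2 ≈ 1414.2 mm.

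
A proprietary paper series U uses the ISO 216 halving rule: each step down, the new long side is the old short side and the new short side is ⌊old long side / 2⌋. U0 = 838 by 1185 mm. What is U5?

U1: ⌊1185/2⌋ × 838 = 592 × 838 mm
U2: ⌊838/2⌋ × 592 = 419 × 592 mm
U3: ⌊592/2⌋ × 419 = 296 × 419 mm
U4: ⌊419/2⌋ × 296 = 209 × 296 mm
U5: ⌊296/2⌋ × 209 = 148 × 209 mm

148 × 209 mm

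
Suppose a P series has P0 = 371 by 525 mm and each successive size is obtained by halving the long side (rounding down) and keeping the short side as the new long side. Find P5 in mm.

P1 = 262 × 371 mm (from P0 by 1 halving).
P2: ⌊371/2⌋ × 262 = 185 × 262 mm
P3: ⌊262/2⌋ × 185 = 131 × 185 mm
P4: ⌊185/2⌋ × 131 = 92 × 131 mm
P5: ⌊131/2⌋ × 92 = 65 × 92 mm

65 × 92 mm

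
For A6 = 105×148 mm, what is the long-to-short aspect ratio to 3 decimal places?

148 / 105 = 1.410
ISO 216 targets √2 ≈ 1.414; the -0.005 deviation is from mm rounding.

1.410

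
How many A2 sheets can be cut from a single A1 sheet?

2

Each ISO step halves the sheet: 1 × A1 → 2 × A2
From A1 to A2 is 1 halving step: 2^1 = 2.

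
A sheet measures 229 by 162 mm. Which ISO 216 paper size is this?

C5 (162 × 229 mm)

Aspect ratio 229/162 ≈ 1.414 — close to the ISO √2 ≈ 1.414.
In the C-series (envelope sizes, between A and B): C5 = 162 × 229 mm.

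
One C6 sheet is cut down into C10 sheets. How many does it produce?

16

Each ISO step halves the sheet: 1 × C6 → 2 × C7 → 4 × C8 → 8 × C9 → …
From C6 to C10 is 4 halving steps: 2^4 = 16.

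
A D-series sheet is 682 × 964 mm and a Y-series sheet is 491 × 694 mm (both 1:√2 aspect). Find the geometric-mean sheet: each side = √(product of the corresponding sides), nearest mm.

579 × 818 mm

Short side: √(682 · 491) = √334862 ≈ 578.7 → 579 mm
Long side: √(964 · 694) = √669016 ≈ 817.9 → 818 mm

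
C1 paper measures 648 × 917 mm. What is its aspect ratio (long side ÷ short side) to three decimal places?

1.415

917 / 648 = 1.415
Matches √2 ≈ 1.414 — the ISO 216 defining ratio.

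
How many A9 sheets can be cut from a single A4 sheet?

Each ISO step halves the sheet: 1 × A4 → 2 × A5 → 4 × A6 → 8 × A7 → …
From A4 to A9 is 5 halving steps: 2^5 = 32.

32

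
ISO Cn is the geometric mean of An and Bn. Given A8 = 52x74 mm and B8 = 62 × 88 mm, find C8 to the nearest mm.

Short side: √(52 · 62) = √3224 ≈ 56.8 → 57 mm
Long side: √(74 · 88) = √6512 ≈ 80.7 → 81 mm

57 × 81 mm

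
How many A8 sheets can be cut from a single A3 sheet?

32

Each ISO step halves the sheet: 1 × A3 → 2 × A4 → 4 × A5 → 8 × A6 → …
From A3 to A8 is 5 halving steps: 2^5 = 32.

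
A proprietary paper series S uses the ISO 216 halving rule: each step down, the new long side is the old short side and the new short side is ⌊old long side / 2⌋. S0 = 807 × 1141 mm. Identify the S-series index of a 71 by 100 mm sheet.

S0: 807 × 1141 mm
S1: 570 × 807 mm
S2: 403 × 570 mm
S3: 285 × 403 mm
S4: 201 × 285 mm
S5: 142 × 201 mm
S6: 100 × 142 mm
S7: 71 × 100 mm
S8: 50 × 71 mm
→ matches S7.

S7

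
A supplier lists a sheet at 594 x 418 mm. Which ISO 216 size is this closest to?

A2 (420 × 594 mm)

Aspect ratio 594/418 ≈ 1.421 — close to the ISO √2 ≈ 1.414.
In the A-series (A0 area = 1 m²): A2 = 420 × 594 mm.
Off by 2 mm total — nearest standard size.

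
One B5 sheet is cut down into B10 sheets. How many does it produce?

Each ISO step halves the sheet: 1 × B5 → 2 × B6 → 4 × B7 → 8 × B8 → …
From B5 to B10 is 5 halving steps: 2^5 = 32.

32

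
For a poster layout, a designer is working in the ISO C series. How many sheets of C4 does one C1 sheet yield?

8

C1 = 648 × 917 mm; C4 = 229 × 324 mm.
Each halving step doubles the count; 3 steps from C1 to C4.
2^3 = 8.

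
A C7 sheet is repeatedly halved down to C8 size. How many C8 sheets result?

2

Each ISO step halves the sheet: 1 × C7 → 2 × C8
From C7 to C8 is 1 halving step: 2^1 = 2.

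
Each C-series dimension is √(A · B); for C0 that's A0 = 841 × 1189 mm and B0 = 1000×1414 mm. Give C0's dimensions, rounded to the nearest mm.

917 × 1297 mm

Short: √(841 · 1000) = √841000 ≈ 917.1 mm.
Long: √(1189 · 1414) = √1681246 ≈ 1296.6 mm.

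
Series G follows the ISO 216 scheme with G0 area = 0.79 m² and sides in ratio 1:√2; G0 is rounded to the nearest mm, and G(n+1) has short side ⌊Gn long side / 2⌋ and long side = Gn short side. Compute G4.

Let G0's short side be w mm. w · w√2 = 0.79 m² = 790,000 mm², so w ≈ 747.4 mm and w√2 ≈ 1057.0 mm → G0 = 747 × 1057 mm.
G1: ⌊1057/2⌋ × 747 = 528 × 747 mm
G2: ⌊747/2⌋ × 528 = 373 × 528 mm
G3: ⌊528/2⌋ × 373 = 264 × 373 mm
G4: ⌊373/2⌋ × 264 = 186 × 264 mm

186 × 264 mm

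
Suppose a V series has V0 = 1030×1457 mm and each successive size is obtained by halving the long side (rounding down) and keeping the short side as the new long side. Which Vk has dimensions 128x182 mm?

V0: 1030 × 1457 mm
V1: 728 × 1030 mm
V2: 515 × 728 mm
V3: 364 × 515 mm
V4: 257 × 364 mm
V5: 182 × 257 mm
V6: 128 × 182 mm
V7: 91 × 128 mm
→ matches V6.

V6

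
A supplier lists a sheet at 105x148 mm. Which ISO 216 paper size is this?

A6 (105 × 148 mm)

Aspect ratio 148/105 ≈ 1.410 — close to the ISO √2 ≈ 1.414.
In the A-series (A0 area = 1 m²): A6 = 105 × 148 mm.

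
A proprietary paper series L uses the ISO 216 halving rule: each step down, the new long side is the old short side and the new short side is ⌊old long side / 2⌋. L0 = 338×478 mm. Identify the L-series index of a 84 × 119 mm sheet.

L0: 338 × 478 mm
L1: 239 × 338 mm
L2: 169 × 239 mm
L3: 119 × 169 mm
L4: 84 × 119 mm
L5: 59 × 84 mm
→ matches L4.

L4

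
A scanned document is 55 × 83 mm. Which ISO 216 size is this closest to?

C8 (57 × 81 mm)

Aspect ratio 83/55 ≈ 1.509 (ISO target is √2 ≈ 1.414).
In the C-series (envelope sizes, between A and B): C8 = 57 × 81 mm.
Off by 4 mm total — nearest standard size.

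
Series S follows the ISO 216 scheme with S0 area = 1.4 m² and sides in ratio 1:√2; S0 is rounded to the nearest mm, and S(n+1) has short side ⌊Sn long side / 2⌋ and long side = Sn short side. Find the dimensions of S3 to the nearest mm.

Let S0's short side be w mm. w · w√2 = 1.4 m² = 1,400,000 mm², so w ≈ 995.0 mm and w√2 ≈ 1407.1 mm → S0 = 995 × 1407 mm.
S1: ⌊1407/2⌋ × 995 = 703 × 995 mm
S2: ⌊995/2⌋ × 703 = 497 × 703 mm
S3: ⌊703/2⌋ × 497 = 351 × 497 mm

351 × 497 mm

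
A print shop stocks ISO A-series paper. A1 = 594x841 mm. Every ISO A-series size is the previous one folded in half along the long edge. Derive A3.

A2: ⌊841/2⌋ × 594 = 420 × 594 mm
A3: ⌊594/2⌋ × 420 = 297 × 420 mm

297 × 420 mm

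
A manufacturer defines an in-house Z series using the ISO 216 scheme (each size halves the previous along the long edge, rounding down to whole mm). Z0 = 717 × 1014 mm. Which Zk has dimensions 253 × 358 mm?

Z3

Z0: 717 × 1014 mm
Z1: 507 × 717 mm
Z2: 358 × 507 mm
Z3: 253 × 358 mm
Z4: 179 × 253 mm
→ matches Z3.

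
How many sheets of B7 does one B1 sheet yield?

Each ISO step halves the sheet: 1 × B1 → 2 × B2 → 4 × B3 → 8 × B4 → …
From B1 to B7 is 6 halving steps: 2^6 = 64.

64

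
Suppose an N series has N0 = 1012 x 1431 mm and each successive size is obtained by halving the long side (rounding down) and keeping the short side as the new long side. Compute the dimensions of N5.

N1: ⌊1431/2⌋ × 1012 = 715 × 1012 mm
N2: ⌊1012/2⌋ × 715 = 506 × 715 mm
N3: ⌊715/2⌋ × 506 = 357 × 506 mm
N4: ⌊506/2⌋ × 357 = 253 × 357 mm
N5: ⌊357/2⌋ × 253 = 178 × 253 mm

178 × 253 mm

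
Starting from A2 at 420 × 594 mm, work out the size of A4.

A3: ⌊594/2⌋ × 420 = 297 × 420 mm
A4: ⌊420/2⌋ × 297 = 210 × 297 mm

210 × 297 mm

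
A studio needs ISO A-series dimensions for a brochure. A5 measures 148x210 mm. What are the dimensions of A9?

37 × 52 mm

A6: ⌊210/2⌋ × 148 = 105 × 148 mm
A7: ⌊148/2⌋ × 105 = 74 × 105 mm
A8: ⌊105/2⌋ × 74 = 52 × 74 mm
A9: ⌊74/2⌋ × 52 = 37 × 52 mm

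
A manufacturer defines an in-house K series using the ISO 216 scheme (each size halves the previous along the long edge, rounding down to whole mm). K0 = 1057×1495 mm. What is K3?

373 × 528 mm

K1: ⌊1495/2⌋ × 1057 = 747 × 1057 mm
K2: ⌊1057/2⌋ × 747 = 528 × 747 mm
K3: ⌊747/2⌋ × 528 = 373 × 528 mm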